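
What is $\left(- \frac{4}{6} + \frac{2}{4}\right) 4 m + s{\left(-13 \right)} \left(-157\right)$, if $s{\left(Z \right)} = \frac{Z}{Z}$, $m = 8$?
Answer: $- \frac{487}{3} \approx -162.33$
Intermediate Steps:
$s{\left(Z \right)} = 1$
$\left(- \frac{4}{6} + \frac{2}{4}\right) 4 m + s{\left(-13 \right)} \left(-157\right) = \left(- \frac{4}{6} + \frac{2}{4}\right) 4 \cdot 8 + 1 \left(-157\right) = \left(\left(-4\right) \frac{1}{6} + 2 \cdot \frac{1}{4}\right) 4 \cdot 8 - 157 = \left(- \frac{2}{3} + \frac{1}{2}\right) 4 \cdot 8 - 157 = \left(- \frac{1}{6}\right) 4 \cdot 8 - 157 = \left(- \frac{2}{3}\right) 8 - 157 = - \frac{16}{3} - 157 = - \frac{487}{3}$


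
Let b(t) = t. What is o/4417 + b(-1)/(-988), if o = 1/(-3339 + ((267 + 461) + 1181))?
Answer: 242897/240019780 ≈ 0.0010120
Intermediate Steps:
o = -1/1430 (o = 1/(-3339 + (728 + 1181)) = 1/(-3339 + 1909) = 1/(-1430) = -1/1430 ≈ -0.00069930)
o/4417 + b(-1)/(-988) = -1/1430/4417 - 1/(-988) = -1/1430*1/4417 - 1*(-1/988) = -1/6316310 + 1/988 = 242897/240019780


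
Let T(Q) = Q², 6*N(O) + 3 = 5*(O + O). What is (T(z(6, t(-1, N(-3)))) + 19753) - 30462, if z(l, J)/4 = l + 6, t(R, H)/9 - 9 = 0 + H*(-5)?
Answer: -8405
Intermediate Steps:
N(O) = -½ + 5*O/3 (N(O) = -½ + (5*(O + O))/6 = -½ + (5*(2*O))/6 = -½ + (10*O)/6 = -½ + 5*O/3)
t(R, H) = 81 - 45*H (t(R, H) = 81 + 9*(0 + H*(-5)) = 81 + 9*(0 - 5*H) = 81 + 9*(-5*H) = 81 - 45*H)
z(l, J) = 24 + 4*l (z(l, J) = 4*(l + 6) = 4*(6 + l) = 24 + 4*l)
(T(z(6, t(-1, N(-3)))) + 19753) - 30462 = ((24 + 4*6)² + 19753) - 30462 = ((24 + 24)² + 19753) - 30462 = (48² + 19753) - 30462 = (2304 + 19753) - 30462 = 22057 - 30462 = -8405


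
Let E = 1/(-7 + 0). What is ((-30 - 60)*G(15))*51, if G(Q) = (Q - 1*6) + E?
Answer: -284580/7 ≈ -40654.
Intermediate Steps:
E = -⅐ (E = 1/(-7) = -⅐ ≈ -0.14286)
G(Q) = -43/7 + Q (G(Q) = (Q - 1*6) - ⅐ = (Q - 6) - ⅐ = (-6 + Q) - ⅐ = -43/7 + Q)
((-30 - 60)*G(15))*51 = ((-30 - 60)*(-43/7 + 15))*51 = -90*62/7*51 = -5580/7*51 = -284580/7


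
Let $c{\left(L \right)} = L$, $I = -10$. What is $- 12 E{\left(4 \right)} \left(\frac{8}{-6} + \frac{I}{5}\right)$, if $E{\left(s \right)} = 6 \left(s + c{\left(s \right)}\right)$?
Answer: $1920$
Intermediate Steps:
$E{\left(s \right)} = 12 s$ ($E{\left(s \right)} = 6 \left(s + s\right) = 6 \cdot 2 s = 12 s$)
$- 12 E{\left(4 \right)} \left(\frac{8}{-6} + \frac{I}{5}\right) = - 12 \cdot 12 \cdot 4 \left(\frac{8}{-6} - \frac{10}{5}\right) = \left(-12\right) 48 \left(8 \left(- \frac{1}{6}\right) - 2\right) = - 576 \left(- \frac{4}{3} - 2\right) = \left(-576\right) \left(- \frac{10}{3}\right) = 1920$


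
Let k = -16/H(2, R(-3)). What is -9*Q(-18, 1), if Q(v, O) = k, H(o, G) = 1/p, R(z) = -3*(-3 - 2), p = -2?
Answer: -288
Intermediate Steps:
R(z) = 15 (R(z) = -3*(-5) = 15)
H(o, G) = -½ (H(o, G) = 1/(-2) = -½)
k = 32 (k = -16/(-½) = -16*(-2) = 32)
Q(v, O) = 32
-9*Q(-18, 1) = -9*32 = -288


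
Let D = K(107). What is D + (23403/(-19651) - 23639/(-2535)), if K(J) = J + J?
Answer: 11065674374/49815285 ≈ 222.13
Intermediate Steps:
K(J) = 2*J
D = 214 (D = 2*107 = 214)
D + (23403/(-19651) - 23639/(-2535)) = 214 + (23403/(-19651) - 23639/(-2535)) = 214 + (23403*(-1/19651) - 23639*(-1/2535)) = 214 + (-23403/19651 + 23639/2535) = 214 + 405203384/49815285 = 11065674374/49815285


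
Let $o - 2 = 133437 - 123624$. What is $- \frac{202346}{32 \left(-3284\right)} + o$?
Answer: $\frac{515820533}{52544} \approx 9816.9$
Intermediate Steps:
$o = 9815$ ($o = 2 + \left(133437 - 123624\right) = 2 + 9813 = 9815$)
$- \frac{202346}{32 \left(-3284\right)} + o = - \frac{202346}{32 \left(-3284\right)} + 9815 = - \frac{202346}{-105088} + 9815 = \left(-202346\right) \left(- \frac{1}{105088}\right) + 9815 = \frac{101173}{52544} + 9815 = \frac{515820533}{52544}$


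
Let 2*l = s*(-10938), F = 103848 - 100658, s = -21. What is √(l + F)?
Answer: √118039 ≈ 343.57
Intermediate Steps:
F = 3190
l = 114849 (l = (-21*(-10938))/2 = (½)*229698 = 114849)
√(l + F) = √(114849 + 3190) = √118039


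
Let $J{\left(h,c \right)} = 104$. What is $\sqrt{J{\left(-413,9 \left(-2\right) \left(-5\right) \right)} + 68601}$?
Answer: $\sqrt{68705} \approx 262.12$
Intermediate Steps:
$\sqrt{J{\left(-413,9 \left(-2\right) \left(-5\right) \right)} + 68601} = \sqrt{104 + 68601} = \sqrt{68705}$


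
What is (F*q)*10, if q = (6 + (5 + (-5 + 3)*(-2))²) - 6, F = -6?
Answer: -4860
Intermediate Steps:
q = 81 (q = (6 + (5 - 2*(-2))²) - 6 = (6 + (5 + 4)²) - 6 = (6 + 9²) - 6 = (6 + 81) - 6 = 87 - 6 = 81)
(F*q)*10 = -6*81*10 = -486*10 = -4860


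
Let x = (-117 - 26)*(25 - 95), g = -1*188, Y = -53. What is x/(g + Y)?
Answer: -10010/241 ≈ -41.535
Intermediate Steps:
g = -188
x = 10010 (x = -143*(-70) = 10010)
x/(g + Y) = 10010/(-188 - 53) = 10010/(-241) = -1/241*10010 = -10010/241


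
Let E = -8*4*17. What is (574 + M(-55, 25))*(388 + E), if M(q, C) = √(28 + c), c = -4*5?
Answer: -89544 - 312*√2 ≈ -89985.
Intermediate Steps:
c = -20
M(q, C) = 2*√2 (M(q, C) = √(28 - 20) = √8 = 2*√2)
E = -544 (E = -32*17 = -544)
(574 + M(-55, 25))*(388 + E) = (574 + 2*√2)*(388 - 544) = (574 + 2*√2)*(-156) = -89544 - 312*√2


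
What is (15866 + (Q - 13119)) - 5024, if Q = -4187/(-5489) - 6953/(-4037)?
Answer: -4581926075/2014463 ≈ -2274.5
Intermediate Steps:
Q = 5006176/2014463 (Q = -4187*(-1/5489) - 6953*(-1/4037) = 4187/5489 + 6953/4037 = 5006176/2014463 ≈ 2.4851)
(15866 + (Q - 13119)) - 5024 = (15866 + (5006176/2014463 - 13119)) - 5024 = (15866 - 26422733921/2014463) - 5024 = 5538736037/2014463 - 5024 = -4581926075/2014463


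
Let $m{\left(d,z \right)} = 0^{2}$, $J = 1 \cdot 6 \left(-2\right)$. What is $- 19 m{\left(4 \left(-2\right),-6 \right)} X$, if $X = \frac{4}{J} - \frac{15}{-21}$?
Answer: $0$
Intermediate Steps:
$J = -12$ ($J = 6 \left(-2\right) = -12$)
$m{\left(d,z \right)} = 0$
$X = \frac{8}{21}$ ($X = \frac{4}{-12} - \frac{15}{-21} = 4 \left(- \frac{1}{12}\right) - - \frac{5}{7} = - \frac{1}{3} + \frac{5}{7} = \frac{8}{21} \approx 0.38095$)
$- 19 m{\left(4 \left(-2\right),-6 \right)} X = \left(-19\right) 0 \cdot \frac{8}{21} = 0 \cdot \frac{8}{21} = 0$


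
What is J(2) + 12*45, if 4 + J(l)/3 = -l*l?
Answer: 516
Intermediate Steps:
J(l) = -12 - 3*l² (J(l) = -12 + 3*(-l*l) = -12 + 3*(-l²) = -12 - 3*l²)
J(2) + 12*45 = (-12 - 3*2²) + 12*45 = (-12 - 3*4) + 540 = (-12 - 12) + 540 = -24 + 540 = 516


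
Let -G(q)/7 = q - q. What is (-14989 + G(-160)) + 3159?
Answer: -11830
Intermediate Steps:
G(q) = 0 (G(q) = -7*(q - q) = -7*0 = 0)
(-14989 + G(-160)) + 3159 = (-14989 + 0) + 3159 = -14989 + 3159 = -11830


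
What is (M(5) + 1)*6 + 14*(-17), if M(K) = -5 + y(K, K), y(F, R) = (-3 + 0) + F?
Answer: -250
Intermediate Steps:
y(F, R) = -3 + F
M(K) = -8 + K (M(K) = -5 + (-3 + K) = -8 + K)
(M(5) + 1)*6 + 14*(-17) = ((-8 + 5) + 1)*6 + 14*(-17) = (-3 + 1)*6 - 238 = -2*6 - 238 = -12 - 238 = -250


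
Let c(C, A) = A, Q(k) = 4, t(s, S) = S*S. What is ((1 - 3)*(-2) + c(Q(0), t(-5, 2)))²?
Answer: 64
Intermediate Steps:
t(s, S) = S²
((1 - 3)*(-2) + c(Q(0), t(-5, 2)))² = ((1 - 3)*(-2) + 2²)² = (-2*(-2) + 4)² = (4 + 4)² = 8² = 64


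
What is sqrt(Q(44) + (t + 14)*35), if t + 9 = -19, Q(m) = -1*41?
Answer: 3*I*sqrt(59) ≈ 23.043*I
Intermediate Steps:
Q(m) = -41
t = -28 (t = -9 - 19 = -28)
sqrt(Q(44) + (t + 14)*35) = sqrt(-41 + (-28 + 14)*35) = sqrt(-41 - 14*35) = sqrt(-41 - 490) = sqrt(-531) = 3*I*sqrt(59)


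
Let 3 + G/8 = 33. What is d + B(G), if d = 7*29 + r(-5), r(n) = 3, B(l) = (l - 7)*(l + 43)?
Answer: 66145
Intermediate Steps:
G = 240 (G = -24 + 8*33 = -24 + 264 = 240)
B(l) = (-7 + l)*(43 + l)
d = 206 (d = 7*29 + 3 = 203 + 3 = 206)
d + B(G) = 206 + (-301 + 240² + 36*240) = 206 + (-301 + 57600 + 8640) = 206 + 65939 = 66145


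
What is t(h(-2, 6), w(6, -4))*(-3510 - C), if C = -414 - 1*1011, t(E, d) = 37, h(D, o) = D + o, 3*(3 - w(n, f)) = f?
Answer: -77145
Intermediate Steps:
w(n, f) = 3 - f/3
C = -1425 (C = -414 - 1011 = -1425)
t(h(-2, 6), w(6, -4))*(-3510 - C) = 37*(-3510 - 1*(-1425)) = 37*(-3510 + 1425) = 37*(-2085) = -77145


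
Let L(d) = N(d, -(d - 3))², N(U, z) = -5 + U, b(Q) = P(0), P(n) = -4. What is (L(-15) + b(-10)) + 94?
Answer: 490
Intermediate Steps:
b(Q) = -4
L(d) = (-5 + d)²
(L(-15) + b(-10)) + 94 = ((-5 - 15)² - 4) + 94 = ((-20)² - 4) + 94 = (400 - 4) + 94 = 396 + 94 = 490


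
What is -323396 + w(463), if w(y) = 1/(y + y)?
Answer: -299464695/926 ≈ -3.2340e+5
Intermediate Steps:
w(y) = 1/(2*y)
-323396 + w(463) = -323396 + (1/2)/463 = -323396 + (1/2)*(1/463) = -323396 + 1/926 = -299464695/926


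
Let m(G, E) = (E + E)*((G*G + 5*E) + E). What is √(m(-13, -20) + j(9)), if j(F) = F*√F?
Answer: I*√1933 ≈ 43.966*I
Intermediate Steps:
m(G, E) = 2*E*(G² + 6*E) (m(G, E) = (2*E)*((G² + 5*E) + E) = (2*E)*(G² + 6*E) = 2*E*(G² + 6*E))
j(F) = F^(3/2)
√(m(-13, -20) + j(9)) = √(2*(-20)*((-13)² + 6*(-20)) + 9^(3/2)) = √(2*(-20)*(169 - 120) + 27) = √(2*(-20)*49 + 27) = √(-1960 + 27) = √(-1933) = I*√1933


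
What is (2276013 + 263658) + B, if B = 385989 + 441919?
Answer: 3367579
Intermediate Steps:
B = 827908
(2276013 + 263658) + B = (2276013 + 263658) + 827908 = 2539671 + 827908 = 3367579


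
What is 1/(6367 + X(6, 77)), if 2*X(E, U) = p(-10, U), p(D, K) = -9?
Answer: 2/12725 ≈ 0.00015717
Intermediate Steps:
X(E, U) = -9/2 (X(E, U) = (½)*(-9) = -9/2)
1/(6367 + X(6, 77)) = 1/(6367 - 9/2) = 1/(12725/2) = 2/12725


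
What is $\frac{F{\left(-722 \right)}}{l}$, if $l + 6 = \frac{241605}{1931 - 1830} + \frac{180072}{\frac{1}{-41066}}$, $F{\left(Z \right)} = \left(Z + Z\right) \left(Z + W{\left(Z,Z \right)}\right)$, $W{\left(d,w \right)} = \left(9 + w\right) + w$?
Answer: $- \frac{104861836}{248959423651} \approx -0.0004212$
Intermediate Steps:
$W{\left(d,w \right)} = 9 + 2 w$
$F{\left(Z \right)} = 2 Z \left(9 + 3 Z\right)$ ($F{\left(Z \right)} = \left(Z + Z\right) \left(Z + \left(9 + 2 Z\right)\right) = 2 Z \left(9 + 3 Z\right)$)
$l = - \frac{746878270953}{101}$ ($l = -6 + \left(\frac{241605}{1931 - 1830} + \frac{180072}{\frac{1}{-41066}}\right) = -6 + \left(\frac{241605}{101} + \frac{180072}{- \frac{1}{41066}}\right) = -6 + \left(241605 \cdot \frac{1}{101} + 180072 \left(-41066\right)\right) = -6 + \left(\frac{241605}{101} - 7394836752\right) = -6 - \frac{746878270347}{101} = - \frac{746878270953}{101} \approx -7.3948 \cdot 10^{9}$)
$\frac{F{\left(-722 \right)}}{l} = \frac{6 \left(-722\right) \left(3 - 722\right)}{- \frac{746878270953}{101}} = 6 \left(-722\right) \left(-719\right) \left(- \frac{101}{746878270953}\right) = 3114708 \left(- \frac{101}{746878270953}\right) = - \frac{104861836}{248959423651}$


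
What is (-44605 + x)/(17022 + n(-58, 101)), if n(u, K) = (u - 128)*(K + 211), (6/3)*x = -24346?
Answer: 9463/6835 ≈ 1.3845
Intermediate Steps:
x = -12173 (x = (½)*(-24346) = -12173)
n(u, K) = (-128 + u)*(211 + K)
(-44605 + x)/(17022 + n(-58, 101)) = (-44605 - 12173)/(17022 + (-27008 - 128*101 + 211*(-58) + 101*(-58))) = -56778/(17022 + (-27008 - 12928 - 12238 - 5858)) = -56778/(17022 - 58032) = -56778/(-41010) = -56778*(-1/41010) = 9463/6835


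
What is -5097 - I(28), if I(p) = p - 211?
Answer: -4914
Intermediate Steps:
I(p) = -211 + p
-5097 - I(28) = -5097 - (-211 + 28) = -5097 - 1*(-183) = -5097 + 183 = -4914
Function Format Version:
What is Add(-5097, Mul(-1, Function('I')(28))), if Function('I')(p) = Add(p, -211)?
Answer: -4914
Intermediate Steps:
Function('I')(p) = Add(-211, p)
Add(-5097, Mul(-1, Function('I')(28))) = Add(-5097, Mul(-1, Add(-211, 28))) = Add(-5097, Mul(-1, -183)) = Add(-5097, 183) = -4914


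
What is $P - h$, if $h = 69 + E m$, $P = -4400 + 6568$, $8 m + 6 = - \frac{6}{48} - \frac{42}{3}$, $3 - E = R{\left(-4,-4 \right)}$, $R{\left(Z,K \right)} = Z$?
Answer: $\frac{135463}{64} \approx 2116.6$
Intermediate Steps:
$E = 7$ ($E = 3 - -4 = 3 + 4 = 7$)
$m = - \frac{161}{64}$ ($m = - \frac{3}{4} + \frac{- \frac{6}{48} - \frac{42}{3}}{8} = - \frac{3}{4} + \frac{\left(-6\right) \frac{1}{48} - 14}{8} = - \frac{3}{4} + \frac{- \frac{1}{8} - 14}{8} = - \frac{3}{4} + \frac{1}{8} \left(- \frac{113}{8}\right) = - \frac{3}{4} - \frac{113}{64} = - \frac{161}{64} \approx -2.5156$)
$P = 2168$
$h = \frac{3289}{64}$ ($h = 69 + 7 \left(- \frac{161}{64}\right) = 69 - \frac{1127}{64} = \frac{3289}{64} \approx 51.391$)
$P - h = 2168 - \frac{3289}{64} = \frac{135463}{64}$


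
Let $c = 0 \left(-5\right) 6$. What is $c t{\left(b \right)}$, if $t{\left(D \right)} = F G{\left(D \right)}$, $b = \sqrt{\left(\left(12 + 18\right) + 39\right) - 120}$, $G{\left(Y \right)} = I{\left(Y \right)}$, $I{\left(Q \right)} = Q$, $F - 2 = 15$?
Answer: $0$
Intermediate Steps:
$F = 17$ ($F = 2 + 15 = 17$)
$c = 0$ ($c = 0 \cdot 6 = 0$)
$G{\left(Y \right)} = Y$
$b = i \sqrt{51}$ ($b = \sqrt{\left(30 + 39\right) - 120} = \sqrt{69 - 120} = \sqrt{-51} = i \sqrt{51} \approx 7.1414 i$)
$t{\left(D \right)} = 17 D$
$c t{\left(b \right)} = 0 \cdot 17 i \sqrt{51} = 0$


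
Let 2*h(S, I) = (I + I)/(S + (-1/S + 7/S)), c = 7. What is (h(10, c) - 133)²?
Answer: 49196196/2809 ≈ 17514.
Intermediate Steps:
h(S, I) = I/(S + 6/S) (h(S, I) = ((I + I)/(S + (-1/S + 7/S)))/2 = ((2*I)/(S + 6/S))/2 = (2*I/(S + 6/S))/2 = I/(S + 6/S))
(h(10, c) - 133)² = (7*10/(6 + 10²) - 133)² = (7*10/(6 + 100) - 133)² = (7*10/106 - 133)² = (7*10*(1/106) - 133)² = (35/53 - 133)² = (-7014/53)² = 49196196/2809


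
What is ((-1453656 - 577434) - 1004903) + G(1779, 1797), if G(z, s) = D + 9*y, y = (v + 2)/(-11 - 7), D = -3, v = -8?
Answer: -3035993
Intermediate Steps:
y = ⅓ (y = (-8 + 2)/(-11 - 7) = -6/(-18) = -6*(-1/18) = ⅓ ≈ 0.33333)
G(z, s) = 0 (G(z, s) = -3 + 9*(⅓) = -3 + 3 = 0)
((-1453656 - 577434) - 1004903) + G(1779, 1797) = ((-1453656 - 577434) - 1004903) + 0 = (-2031090 - 1004903) + 0 = -3035993 + 0 = -3035993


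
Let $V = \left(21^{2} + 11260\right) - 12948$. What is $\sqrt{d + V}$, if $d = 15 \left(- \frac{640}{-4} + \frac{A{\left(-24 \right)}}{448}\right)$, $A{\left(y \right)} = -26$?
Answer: $\frac{17 \sqrt{12502}}{56} \approx 33.943$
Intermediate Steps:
$V = -1247$ ($V = \left(441 + 11260\right) - 12948 = 11701 - 12948 = -1247$)
$d = \frac{537405}{224}$ ($d = 15 \left(- \frac{640}{-4} - \frac{26}{448}\right) = 15 \left(\left(-640\right) \left(- \frac{1}{4}\right) - \frac{13}{224}\right) = 15 \left(160 - \frac{13}{224}\right) = 15 \cdot \frac{35827}{224} = \frac{537405}{224} \approx 2399.1$)
$\sqrt{d + V} = \sqrt{\frac{537405}{224} - 1247} = \sqrt{\frac{258077}{224}} = \frac{17 \sqrt{12502}}{56}$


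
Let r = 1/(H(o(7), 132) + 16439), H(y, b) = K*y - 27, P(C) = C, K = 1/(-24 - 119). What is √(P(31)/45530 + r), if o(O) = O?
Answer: √8469839775526280130/106854766770 ≈ 0.027236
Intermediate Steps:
K = -1/143 (K = 1/(-143) = -1/143 ≈ -0.0069930)
H(y, b) = -27 - y/143 (H(y, b) = -y/143 - 27 = -27 - y/143)
r = 143/2346909 (r = 1/((-27 - 1/143*7) + 16439) = 1/((-27 - 7/143) + 16439) = 1/(-3868/143 + 16439) = 1/(2346909/143) = 143/2346909 ≈ 6.0931e-5)
√(P(31)/45530 + r) = √(31/45530 + 143/2346909) = √(79264969/106854766770) = √8469839775526280130/106854766770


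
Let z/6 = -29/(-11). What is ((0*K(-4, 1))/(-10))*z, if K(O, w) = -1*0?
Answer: 0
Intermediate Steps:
K(O, w) = 0
z = 174/11 (z = 6*(-29/(-11)) = 6*(-29*(-1/11)) = 6*(29/11) = 174/11 ≈ 15.818)
((0*K(-4, 1))/(-10))*z = ((0*0)/(-10))*(174/11) = (0*(-⅒))*(174/11) = 0*(174/11) = 0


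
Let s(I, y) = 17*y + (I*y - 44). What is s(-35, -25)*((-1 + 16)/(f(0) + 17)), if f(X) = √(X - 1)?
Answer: 357 - 21*I ≈ 357.0 - 21.0*I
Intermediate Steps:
f(X) = √(-1 + X)
s(I, y) = -44 + 17*y + I*y (s(I, y) = 17*y + (-44 + I*y) = -44 + 17*y + I*y)
s(-35, -25)*((-1 + 16)/(f(0) + 17)) = (-44 + 17*(-25) - 35*(-25))*((-1 + 16)/(√(-1 + 0) + 17)) = (-44 - 425 + 875)*(15/(√(-1) + 17)) = 406*(15/(I + 17)) = 406*(15/(17 + I)) = 406*(15*((17 - I)/290)) = 406*(3*(17 - I)/58) = 21*(17 - I)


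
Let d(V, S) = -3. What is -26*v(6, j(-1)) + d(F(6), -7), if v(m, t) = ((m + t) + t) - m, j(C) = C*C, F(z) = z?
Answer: -55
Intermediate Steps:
j(C) = C**2
v(m, t) = 2*t (v(m, t) = (m + 2*t) - m = 2*t)
-26*v(6, j(-1)) + d(F(6), -7) = -52*(-1)**2 - 3 = -52 - 3 = -55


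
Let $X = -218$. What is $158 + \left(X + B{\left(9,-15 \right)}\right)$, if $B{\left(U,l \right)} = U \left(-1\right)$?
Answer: $-69$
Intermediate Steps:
$B{\left(U,l \right)} = - U$
$158 + \left(X + B{\left(9,-15 \right)}\right) = 158 - 227 = -69$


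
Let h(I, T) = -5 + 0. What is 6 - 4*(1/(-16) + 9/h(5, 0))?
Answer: 269/20 ≈ 13.450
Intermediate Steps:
h(I, T) = -5
6 - 4*(1/(-16) + 9/h(5, 0)) = 6 - 4*(1/(-16) + 9/(-5)) = 6 - 4*(1*(-1/16) + 9*(-⅕)) = 6 - 4*(-1/16 - 9/5) = 6 - 4*(-149/80) = 6 + 149/20 = 269/20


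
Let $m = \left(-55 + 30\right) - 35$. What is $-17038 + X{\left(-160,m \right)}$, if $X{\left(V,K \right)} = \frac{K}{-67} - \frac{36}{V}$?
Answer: $- \frac{45658837}{2680} \approx -17037.0$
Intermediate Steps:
$m = -60$ ($m = -25 - 35 = -60$)
$X{\left(V,K \right)} = - \frac{36}{V} - \frac{K}{67}$ ($X{\left(V,K \right)} = K \left(- \frac{1}{67}\right) - \frac{36}{V} = - \frac{K}{67} - \frac{36}{V} = - \frac{36}{V} - \frac{K}{67}$)
$-17038 + X{\left(-160,m \right)} = -17038 - \left(- \frac{60}{67} + \frac{36}{-160}\right) = -17038 + \left(\left(-36\right) \left(- \frac{1}{160}\right) + \frac{60}{67}\right) = -17038 + \left(\frac{9}{40} + \frac{60}{67}\right) = -17038 + \frac{3003}{2680} = - \frac{45658837}{2680}$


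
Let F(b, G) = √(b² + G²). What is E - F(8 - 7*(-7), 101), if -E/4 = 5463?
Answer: -21852 - 5*√538 ≈ -21968.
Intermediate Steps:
E = -21852 (E = -4*5463 = -21852)
F(b, G) = √(G² + b²)
E - F(8 - 7*(-7), 101) = -21852 - √(101² + (8 - 7*(-7))²) = -21852 - √(10201 + (8 + 49)²) = -21852 - √(10201 + 57²) = -21852 - √(10201 + 3249) = -21852 - √13450 = -21852 - 5*√538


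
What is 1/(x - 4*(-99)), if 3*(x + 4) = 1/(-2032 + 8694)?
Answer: 19986/7834513 ≈ 0.0025510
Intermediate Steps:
x = -79943/19986 (x = -4 + 1/(3*(-2032 + 8694)) = -4 + (1/3)/6662 = -4 + (1/3)*(1/6662) = -4 + 1/19986 = -79943/19986 ≈ -4.0000)
1/(x - 4*(-99)) = 1/(-79943/19986 - 4*(-99)) = 1/(-79943/19986 + 396) = 1/(7834513/19986) = 19986/7834513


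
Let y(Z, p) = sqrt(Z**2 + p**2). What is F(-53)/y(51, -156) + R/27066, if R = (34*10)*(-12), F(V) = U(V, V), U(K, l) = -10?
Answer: -680/4511 - 10*sqrt(2993)/8979 ≈ -0.21167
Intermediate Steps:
F(V) = -10
R = -4080 (R = 340*(-12) = -4080)
F(-53)/y(51, -156) + R/27066 = -10/sqrt(51**2 + (-156)**2) - 4080/27066 = -10/sqrt(2601 + 24336) - 4080*1/27066 = -10*sqrt(2993)/8979 - 680/4511 = -680/4511 - 10*sqrt(2993)/8979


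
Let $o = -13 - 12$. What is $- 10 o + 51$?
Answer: $301$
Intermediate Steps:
$o = -25$
$- 10 o + 51 = \left(-10\right) \left(-25\right) + 51 = 250 + 51 = 301$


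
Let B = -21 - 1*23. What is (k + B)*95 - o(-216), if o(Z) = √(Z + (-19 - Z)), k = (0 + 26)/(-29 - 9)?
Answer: -4245 - I*√19 ≈ -4245.0 - 4.3589*I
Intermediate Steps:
B = -44 (B = -21 - 23 = -44)
k = -13/19 (k = 26/(-38) = 26*(-1/38) = -13/19 ≈ -0.68421)
o(Z) = I*√19 (o(Z) = √(-19) = I*√19)
(k + B)*95 - o(-216) = (-13/19 - 44)*95 - I*√19 = -849/19*95 - I*√19 = -4245 - I*√19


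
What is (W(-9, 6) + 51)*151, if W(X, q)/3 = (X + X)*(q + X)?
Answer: 32163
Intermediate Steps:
W(X, q) = 6*X*(X + q) (W(X, q) = 3*((X + X)*(q + X)) = 3*((2*X)*(X + q)) = 3*(2*X*(X + q)) = 6*X*(X + q))
(W(-9, 6) + 51)*151 = (6*(-9)*(-9 + 6) + 51)*151 = (6*(-9)*(-3) + 51)*151 = (162 + 51)*151 = 213*151 = 32163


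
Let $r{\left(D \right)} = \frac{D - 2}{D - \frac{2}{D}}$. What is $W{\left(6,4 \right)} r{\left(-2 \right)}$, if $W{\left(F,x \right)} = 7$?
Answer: $28$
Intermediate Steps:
$r{\left(D \right)} = \frac{-2 + D}{D - \frac{2}{D}}$
$W{\left(6,4 \right)} r{\left(-2 \right)} = 7 \left(- \frac{2 \left(-2 - 2\right)}{-2 + \left(-2\right)^{2}}\right) = 7 \left(\left(-2\right) \frac{1}{-2 + 4} \left(-4\right)\right) = 7 \left(\left(-2\right) \frac{1}{2} \left(-4\right)\right) = 7 \cdot 4 = 28$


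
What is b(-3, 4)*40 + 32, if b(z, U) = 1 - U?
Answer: -88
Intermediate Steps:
b(-3, 4)*40 + 32 = (1 - 1*4)*40 + 32 = (1 - 4)*40 + 32 = -3*40 + 32 = -120 + 32 = -88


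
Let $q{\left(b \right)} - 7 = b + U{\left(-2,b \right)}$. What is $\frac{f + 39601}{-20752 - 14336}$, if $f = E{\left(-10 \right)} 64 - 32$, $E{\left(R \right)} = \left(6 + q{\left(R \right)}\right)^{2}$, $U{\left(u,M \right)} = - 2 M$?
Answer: $- \frac{24475}{11696} \approx -2.0926$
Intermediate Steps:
$q{\left(b \right)} = 7 - b$ ($q{\left(b \right)} = 7 + \left(b - 2 b\right) = 7 - b$)
$E{\left(R \right)} = \left(13 - R\right)^{2}$ ($E{\left(R \right)} = \left(6 - \left(-7 + R\right)\right)^{2} = \left(13 - R\right)^{2}$)
$f = 33824$ ($f = \left(13 - -10\right)^{2} \cdot 64 - 32 = \left(13 + 10\right)^{2} \cdot 64 + \left(-34 + 2\right) = 23^{2} \cdot 64 - 32 = 529 \cdot 64 - 32 = 33856 - 32 = 33824$)
$\frac{f + 39601}{-20752 - 14336} = \frac{33824 + 39601}{-20752 - 14336} = \frac{73425}{-35088} = 73425 \left(- \frac{1}{35088}\right) = - \frac{24475}{11696}$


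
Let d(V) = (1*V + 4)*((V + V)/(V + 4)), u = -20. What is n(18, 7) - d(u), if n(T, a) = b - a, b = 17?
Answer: 50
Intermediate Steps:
n(T, a) = 17 - a
d(V) = 2*V (d(V) = (V + 4)*((2*V)/(4 + V)) = (4 + V)*(2*V/(4 + V)) = 2*V)
n(18, 7) - d(u) = (17 - 1*7) - 2*(-20) = (17 - 7) - 1*(-40) = 10 + 40 = 50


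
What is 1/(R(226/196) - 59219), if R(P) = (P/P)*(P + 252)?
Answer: -98/5778653 ≈ -1.6959e-5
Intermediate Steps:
R(P) = 252 + P (R(P) = 1*(252 + P) = 252 + P)
1/(R(226/196) - 59219) = 1/((252 + 226/196) - 59219) = 1/((252 + 226*(1/196)) - 59219) = 1/((252 + 113/98) - 59219) = 1/(24809/98 - 59219) = 1/(-5778653/98) = -98/5778653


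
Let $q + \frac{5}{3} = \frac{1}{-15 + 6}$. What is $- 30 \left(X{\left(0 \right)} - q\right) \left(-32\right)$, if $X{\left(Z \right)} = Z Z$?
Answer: $\frac{5120}{3} \approx 1706.7$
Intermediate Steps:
$X{\left(Z \right)} = Z^{2}$
$q = - \frac{16}{9}$ ($q = - \frac{5}{3} + \frac{1}{-15 + 6} = - \frac{5}{3} + \frac{1}{-9} = - \frac{5}{3} - \frac{1}{9} = - \frac{16}{9} \approx -1.7778$)
$- 30 \left(X{\left(0 \right)} - q\right) \left(-32\right) = - 30 \left(0^{2} - - \frac{16}{9}\right) \left(-32\right) = - 30 \left(0 + \frac{16}{9}\right) \left(-32\right) = \left(-30\right) \frac{16}{9} \left(-32\right) = \left(- \frac{160}{3}\right) \left(-32\right) = \frac{5120}{3}$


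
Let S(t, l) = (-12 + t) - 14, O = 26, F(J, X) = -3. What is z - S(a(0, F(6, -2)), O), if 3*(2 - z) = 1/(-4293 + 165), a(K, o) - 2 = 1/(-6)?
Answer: 324049/12384 ≈ 26.167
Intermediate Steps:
a(K, o) = 11/6 (a(K, o) = 2 + 1/(-6) = 2 - ⅙ = 11/6)
S(t, l) = -26 + t
z = 24769/12384 (z = 2 - 1/(3*(-4293 + 165)) = 2 - ⅓/(-4128) = 2 - ⅓*(-1/4128) = 2 + 1/12384 = 24769/12384 ≈ 2.0001)
z - S(a(0, F(6, -2)), O) = 24769/12384 - (-26 + 11/6) = 24769/12384 - 1*(-145/6) = 24769/12384 + 145/6 = 324049/12384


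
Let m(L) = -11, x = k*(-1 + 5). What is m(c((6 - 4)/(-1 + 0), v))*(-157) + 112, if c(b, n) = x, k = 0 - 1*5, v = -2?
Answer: 1839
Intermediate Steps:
k = -5 (k = 0 - 5 = -5)
x = -20 (x = -5*(-1 + 5) = -5*4 = -20)
c(b, n) = -20
m(c((6 - 4)/(-1 + 0), v))*(-157) + 112 = -11*(-157) + 112 = 1727 + 112 = 1839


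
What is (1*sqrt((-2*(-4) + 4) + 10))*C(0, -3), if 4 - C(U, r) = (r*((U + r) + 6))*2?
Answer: 22*sqrt(22) ≈ 103.19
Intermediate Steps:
C(U, r) = 4 - 2*r*(6 + U + r) (C(U, r) = 4 - r*((U + r) + 6)*2 = 4 - r*(6 + U + r)*2 = 4 - 2*r*(6 + U + r))
(1*sqrt((-2*(-4) + 4) + 10))*C(0, -3) = (1*sqrt((-2*(-4) + 4) + 10))*(4 - 12*(-3) - 2*(-3)**2 - 2*0*(-3)) = (1*sqrt((8 + 4) + 10))*(4 + 36 - 2*9 + 0) = (1*sqrt(12 + 10))*(4 + 36 - 18 + 0) = (1*sqrt(22))*22 = sqrt(22)*22 = 22*sqrt(22)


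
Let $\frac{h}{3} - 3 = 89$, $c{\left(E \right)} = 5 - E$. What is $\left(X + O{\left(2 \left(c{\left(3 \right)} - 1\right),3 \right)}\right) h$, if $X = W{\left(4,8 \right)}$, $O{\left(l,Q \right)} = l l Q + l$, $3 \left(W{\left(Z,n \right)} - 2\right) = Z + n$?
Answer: $5520$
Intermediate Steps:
$W{\left(Z,n \right)} = 2 + \frac{Z}{3} + \frac{n}{3}$ ($W{\left(Z,n \right)} = 2 + \frac{Z + n}{3} = 2 + \left(\frac{Z}{3} + \frac{n}{3}\right) = 2 + \frac{Z}{3} + \frac{n}{3}$)
$O{\left(l,Q \right)} = l + Q l^{2}$ ($O{\left(l,Q \right)} = l^{2} Q + l = Q l^{2} + l = l + Q l^{2}$)
$X = 6$ ($X = 2 + \frac{1}{3} \cdot 4 + \frac{1}{3} \cdot 8 = 2 + \frac{4}{3} + \frac{8}{3} = 6$)
$h = 276$ ($h = 9 + 3 \cdot 89 = 9 + 267 = 276$)
$\left(X + O{\left(2 \left(c{\left(3 \right)} - 1\right),3 \right)}\right) h = \left(6 + 2 \left(\left(5 - 3\right) - 1\right) \left(1 + 3 \cdot 2 \left(\left(5 - 3\right) - 1\right)\right)\right) 276 = \left(6 + 2 \left(2 - 1\right) \left(1 + 3 \cdot 2 \left(2 - 1\right)\right)\right) 276 = \left(6 + 2 \cdot 1 \left(1 + 3 \cdot 2 \cdot 1\right)\right) 276 = \left(6 + 2 \left(1 + 3 \cdot 2\right)\right) 276 = \left(6 + 2 \left(1 + 6\right)\right) 276 = \left(6 + 2 \cdot 7\right) 276 = \left(6 + 14\right) 276 = 20 \cdot 276 = 5520$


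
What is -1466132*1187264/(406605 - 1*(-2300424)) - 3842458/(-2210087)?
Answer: -295927425362190038/460213046271 ≈ -6.4302e+5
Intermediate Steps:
-1466132*1187264/(406605 - 1*(-2300424)) - 3842458/(-2210087) = -1466132*1187264/(406605 + 2300424) - 3842458*(-1/2210087) = -1466132/(2707029*(1/1187264)) + 3842458/2210087 = -1466132/208233/91328 + 3842458/2210087 = -1466132*91328/208233 + 3842458/2210087 = -133898903296/208233 + 3842458/2210087 = -295927425362190038/460213046271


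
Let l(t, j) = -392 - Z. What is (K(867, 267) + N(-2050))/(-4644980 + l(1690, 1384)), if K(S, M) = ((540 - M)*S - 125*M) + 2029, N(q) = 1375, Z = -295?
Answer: -206720/4645077 ≈ -0.044503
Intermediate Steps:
l(t, j) = -97 (l(t, j) = -392 - 1*(-295) = -392 + 295 = -97)
K(S, M) = 2029 - 125*M + S*(540 - M) (K(S, M) = (S*(540 - M) - 125*M) + 2029 = (-125*M + S*(540 - M)) + 2029 = 2029 - 125*M + S*(540 - M))
(K(867, 267) + N(-2050))/(-4644980 + l(1690, 1384)) = ((2029 - 125*267 + 540*867 - 1*267*867) + 1375)/(-4644980 - 97) = ((2029 - 33375 + 468180 - 231489) + 1375)/(-4645077) = (205345 + 1375)*(-1/4645077) = 206720*(-1/4645077) = -206720/4645077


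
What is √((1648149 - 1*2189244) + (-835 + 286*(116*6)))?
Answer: I*√342874 ≈ 585.55*I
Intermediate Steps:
√((1648149 - 1*2189244) + (-835 + 286*(116*6))) = √((1648149 - 2189244) + (-835 + 286*696)) = √(-541095 + (-835 + 199056)) = √(-541095 + 198221) = √(-342874) = I*√342874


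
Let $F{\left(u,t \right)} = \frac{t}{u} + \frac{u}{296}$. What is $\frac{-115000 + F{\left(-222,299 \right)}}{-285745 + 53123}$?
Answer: $\frac{51060931}{103284168} \approx 0.49437$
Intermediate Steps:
$F{\left(u,t \right)} = \frac{u}{296} + \frac{t}{u}$ ($F{\left(u,t \right)} = \frac{t}{u} + u \frac{1}{296} = \frac{t}{u} + \frac{u}{296} = \frac{u}{296} + \frac{t}{u}$)
$\frac{-115000 + F{\left(-222,299 \right)}}{-285745 + 53123} = \frac{-115000 + \left(\frac{1}{296} \left(-222\right) + \frac{299}{-222}\right)}{-285745 + 53123} = \frac{-115000 + \left(- \frac{3}{4} + 299 \left(- \frac{1}{222}\right)\right)}{-232622} = \left(-115000 - \frac{931}{444}\right) \left(- \frac{1}{232622}\right) = \left(- \frac{51060931}{444}\right) \left(- \frac{1}{232622}\right) = \frac{51060931}{103284168}$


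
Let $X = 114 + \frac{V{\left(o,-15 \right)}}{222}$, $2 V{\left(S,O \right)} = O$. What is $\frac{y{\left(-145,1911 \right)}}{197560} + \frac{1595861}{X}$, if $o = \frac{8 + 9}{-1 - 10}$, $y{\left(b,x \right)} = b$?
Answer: $\frac{9332237165993}{666448904} \approx 14003.0$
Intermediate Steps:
$o = - \frac{17}{11}$ ($o = \frac{17}{-11} = 17 \left(- \frac{1}{11}\right) = - \frac{17}{11} \approx -1.5455$)
$V{\left(S,O \right)} = \frac{O}{2}$
$X = \frac{16867}{148}$ ($X = 114 + \frac{\frac{1}{2} \left(-15\right)}{222} = 114 + \frac{1}{222} \left(- \frac{15}{2}\right) = 114 - \frac{5}{148} = \frac{16867}{148} \approx 113.97$)
$\frac{y{\left(-145,1911 \right)}}{197560} + \frac{1595861}{X} = - \frac{145}{197560} + \frac{1595861}{\frac{16867}{148}} = \left(-145\right) \frac{1}{197560} + 1595861 \cdot \frac{148}{16867} = - \frac{29}{39512} + \frac{236187428}{16867} = \frac{9332237165993}{666448904}$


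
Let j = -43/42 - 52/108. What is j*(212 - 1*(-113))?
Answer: -184925/378 ≈ -489.22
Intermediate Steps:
j = -569/378 (j = -43*1/42 - 52*1/108 = -43/42 - 13/27 = -569/378 ≈ -1.5053)
j*(212 - 1*(-113)) = -569*(212 - 1*(-113))/378 = -569*(212 + 113)/378 = -569/378*325 = -184925/378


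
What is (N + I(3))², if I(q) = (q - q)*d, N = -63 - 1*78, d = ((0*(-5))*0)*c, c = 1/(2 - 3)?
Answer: 19881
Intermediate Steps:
c = -1 (c = 1/(-1) = -1)
d = 0 (d = ((0*(-5))*0)*(-1) = (0*0)*(-1) = 0*(-1) = 0)
N = -141 (N = -63 - 78 = -141)
I(q) = 0 (I(q) = (q - q)*0 = 0*0 = 0)
(N + I(3))² = (-141 + 0)² = (-141)² = 19881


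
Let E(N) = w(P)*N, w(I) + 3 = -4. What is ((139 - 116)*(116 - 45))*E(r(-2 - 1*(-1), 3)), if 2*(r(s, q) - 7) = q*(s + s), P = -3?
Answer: -45724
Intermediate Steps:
w(I) = -7 (w(I) = -3 - 4 = -7)
r(s, q) = 7 + q*s (r(s, q) = 7 + (q*(s + s))/2 = 7 + (q*(2*s))/2 = 7 + (2*q*s)/2 = 7 + q*s)
E(N) = -7*N
((139 - 116)*(116 - 45))*E(r(-2 - 1*(-1), 3)) = ((139 - 116)*(116 - 45))*(-7*(7 + 3*(-2 - 1*(-1)))) = (23*71)*(-7*(7 + 3*(-2 + 1))) = 1633*(-7*(7 + 3*(-1))) = 1633*(-7*(7 - 3)) = 1633*(-7*4) = 1633*(-28) = -45724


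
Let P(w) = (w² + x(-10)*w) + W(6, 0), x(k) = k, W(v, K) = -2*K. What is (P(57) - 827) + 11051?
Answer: 12903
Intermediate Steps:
P(w) = w² - 10*w (P(w) = (w² - 10*w) - 2*0 = (w² - 10*w) + 0 = w² - 10*w)
(P(57) - 827) + 11051 = (57*(-10 + 57) - 827) + 11051 = (57*47 - 827) + 11051 = (2679 - 827) + 11051 = 1852 + 11051 = 12903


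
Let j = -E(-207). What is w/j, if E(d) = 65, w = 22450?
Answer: -4490/13 ≈ -345.38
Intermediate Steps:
j = -65 (j = -1*65 = -65)
w/j = 22450/(-65) = 22450*(-1/65) = -4490/13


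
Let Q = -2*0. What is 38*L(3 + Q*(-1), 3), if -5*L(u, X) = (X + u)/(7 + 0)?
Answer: -228/35 ≈ -6.5143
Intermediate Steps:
Q = 0
L(u, X) = -X/35 - u/35 (L(u, X) = -(X + u)/(5*(7 + 0)) = -(X + u)/(5*7) = -(X/7 + u/7)/5 = -X/35 - u/35)
38*L(3 + Q*(-1), 3) = 38*(-1/35*3 - (3 + 0*(-1))/35) = 38*(-3/35 - (3 + 0)/35) = 38*(-3/35 - 1/35*3) = 38*(-3/35 - 3/35) = 38*(-6/35) = -228/35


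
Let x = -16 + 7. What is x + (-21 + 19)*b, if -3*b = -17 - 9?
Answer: -79/3 ≈ -26.333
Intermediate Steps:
x = -9
b = 26/3 (b = -(-17 - 9)/3 = -1/3*(-26) = 26/3 ≈ 8.6667)
x + (-21 + 19)*b = -9 + (-21 + 19)*(26/3) = -9 - 2*26/3 = -9 - 52/3 = -79/3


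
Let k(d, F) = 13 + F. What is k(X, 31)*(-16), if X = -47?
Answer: -704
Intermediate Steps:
k(X, 31)*(-16) = (13 + 31)*(-16) = 44*(-16) = -704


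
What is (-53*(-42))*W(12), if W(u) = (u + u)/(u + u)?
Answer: 2226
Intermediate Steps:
W(u) = 1 (W(u) = (2*u)/((2*u)) = (2*u)*(1/(2*u)) = 1)
(-53*(-42))*W(12) = -53*(-42)*1 = 2226*1 = 2226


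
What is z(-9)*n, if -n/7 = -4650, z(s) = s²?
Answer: 2636550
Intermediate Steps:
n = 32550 (n = -7*(-4650) = 32550)
z(-9)*n = (-9)²*32550 = 81*32550 = 2636550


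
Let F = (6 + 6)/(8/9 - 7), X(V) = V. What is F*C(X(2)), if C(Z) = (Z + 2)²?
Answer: -1728/55 ≈ -31.418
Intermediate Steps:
C(Z) = (2 + Z)²
F = -108/55 (F = 12/(8*(⅑) - 7) = 12/(8/9 - 7) = 12/(-55/9) = 12*(-9/55) = -108/55 ≈ -1.9636)
F*C(X(2)) = -108*(2 + 2)²/55 = -108/55*4² = -108/55*16 = -1728/55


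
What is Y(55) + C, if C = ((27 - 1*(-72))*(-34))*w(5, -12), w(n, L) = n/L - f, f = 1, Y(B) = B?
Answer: 9647/2 ≈ 4823.5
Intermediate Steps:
w(n, L) = -1 + n/L (w(n, L) = n/L - 1*1 = n/L - 1 = -1 + n/L)
C = 9537/2 (C = ((27 - 1*(-72))*(-34))*((5 - 1*(-12))/(-12)) = ((27 + 72)*(-34))*(-(5 + 12)/12) = (99*(-34))*(-1/12*17) = -3366*(-17/12) = 9537/2 ≈ 4768.5)
Y(55) + C = 55 + 9537/2 = 9647/2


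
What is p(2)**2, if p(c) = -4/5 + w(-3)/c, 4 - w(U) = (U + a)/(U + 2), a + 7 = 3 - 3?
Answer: 361/25 ≈ 14.440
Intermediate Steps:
a = -7 (a = -7 + (3 - 3) = -7 + 0 = -7)
w(U) = 4 - (-7 + U)/(2 + U) (w(U) = 4 - (U - 7)/(U + 2) = 4 - (-7 + U)/(2 + U))
p(c) = -4/5 - 6/c (p(c) = -4/5 + (3*(5 - 3)/(2 - 3))/c = -4*1/5 + (3*2/(-1))/c = -4/5 + (3*(-1)*2)/c = -4/5 - 6/c)
p(2)**2 = (-4/5 - 6/2)**2 = (-4/5 - 6*1/2)**2 = (-4/5 - 3)**2 = (-19/5)**2 = 361/25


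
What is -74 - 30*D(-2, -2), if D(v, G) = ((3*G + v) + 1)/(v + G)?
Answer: -253/2 ≈ -126.50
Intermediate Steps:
D(v, G) = (1 + v + 3*G)/(G + v) (D(v, G) = ((v + 3*G) + 1)/(G + v) = (1 + v + 3*G)/(G + v))
-74 - 30*D(-2, -2) = -74 - 30*(1 - 2 + 3*(-2))/(-2 - 2) = -74 - 30*(1 - 2 - 6)/(-4) = -74 - (-15)*(-7)/2 = -74 - 30*7/4 = -74 - 105/2 = -253/2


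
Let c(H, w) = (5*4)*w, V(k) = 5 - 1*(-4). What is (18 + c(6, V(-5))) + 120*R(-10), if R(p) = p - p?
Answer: 198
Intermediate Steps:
V(k) = 9 (V(k) = 5 + 4 = 9)
c(H, w) = 20*w
R(p) = 0
(18 + c(6, V(-5))) + 120*R(-10) = (18 + 20*9) + 120*0 = (18 + 180) + 0 = 198 + 0 = 198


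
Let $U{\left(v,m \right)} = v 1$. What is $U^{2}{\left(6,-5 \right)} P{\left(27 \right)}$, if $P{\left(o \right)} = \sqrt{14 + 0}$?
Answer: $36 \sqrt{14} \approx 134.7$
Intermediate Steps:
$U{\left(v,m \right)} = v$
$P{\left(o \right)} = \sqrt{14}$
$U^{2}{\left(6,-5 \right)} P{\left(27 \right)} = 6^{2} \sqrt{14} = 36 \sqrt{14}$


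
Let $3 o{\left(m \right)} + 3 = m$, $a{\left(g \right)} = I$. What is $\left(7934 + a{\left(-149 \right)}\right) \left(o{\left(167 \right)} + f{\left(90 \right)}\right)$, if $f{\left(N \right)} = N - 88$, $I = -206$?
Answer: $437920$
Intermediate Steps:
$f{\left(N \right)} = -88 + N$
$a{\left(g \right)} = -206$
$o{\left(m \right)} = -1 + \frac{m}{3}$
$\left(7934 + a{\left(-149 \right)}\right) \left(o{\left(167 \right)} + f{\left(90 \right)}\right) = \left(7934 - 206\right) \left(\left(-1 + \frac{1}{3} \cdot 167\right) + \left(-88 + 90\right)\right) = 7728 \left(\left(-1 + \frac{167}{3}\right) + 2\right) = 7728 \left(\frac{164}{3} + 2\right) = 7728 \cdot \frac{170}{3} = 437920$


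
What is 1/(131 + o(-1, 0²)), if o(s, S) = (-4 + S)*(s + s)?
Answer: 1/139 ≈ 0.0071942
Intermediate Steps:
o(s, S) = 2*s*(-4 + S) (o(s, S) = (-4 + S)*(2*s) = 2*s*(-4 + S))
1/(131 + o(-1, 0²)) = 1/(131 + 2*(-1)*(-4 + 0²)) = 1/(131 + 2*(-1)*(-4 + 0)) = 1/(131 + 2*(-1)*(-4)) = 1/(131 + 8) = 1/139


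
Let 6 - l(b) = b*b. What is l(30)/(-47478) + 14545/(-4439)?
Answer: -592918/181999 ≈ -3.2578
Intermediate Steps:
l(b) = 6 - b**2 (l(b) = 6 - b*b = 6 - b**2)
l(30)/(-47478) + 14545/(-4439) = (6 - 1*30**2)/(-47478) + 14545/(-4439) = (6 - 1*900)*(-1/47478) + 14545*(-1/4439) = (6 - 900)*(-1/47478) - 14545/4439 = -894*(-1/47478) - 14545/4439 = 149/7913 - 14545/4439 = -592918/181999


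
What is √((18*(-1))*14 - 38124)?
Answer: 6*I*√1066 ≈ 195.9*I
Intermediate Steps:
√((18*(-1))*14 - 38124) = √(-18*14 - 38124) = √(-252 - 38124) = √(-38376) = 6*I*√1066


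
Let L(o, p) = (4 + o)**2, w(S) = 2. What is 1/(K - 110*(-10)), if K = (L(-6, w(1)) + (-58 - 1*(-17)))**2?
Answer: 1/2469 ≈ 0.00040502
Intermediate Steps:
K = 1369 (K = ((4 - 6)**2 + (-58 - 1*(-17)))**2 = ((-2)**2 + (-58 + 17))**2 = (4 - 41)**2 = (-37)**2 = 1369)
1/(K - 110*(-10)) = 1/(1369 - 110*(-10)) = 1/(1369 + 1100) = 1/2469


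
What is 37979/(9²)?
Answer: 37979/81 ≈ 468.88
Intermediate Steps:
37979/(9²) = 37979/81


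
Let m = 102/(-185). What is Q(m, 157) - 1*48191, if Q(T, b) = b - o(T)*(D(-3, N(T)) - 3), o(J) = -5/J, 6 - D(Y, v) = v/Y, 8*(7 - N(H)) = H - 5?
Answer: -117710767/2448 ≈ -48084.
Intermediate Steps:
N(H) = 61/8 - H/8 (N(H) = 7 - (H - 5)/8 = 7 - (-5 + H)/8 = 7 + (5/8 - H/8) = 61/8 - H/8)
m = -102/185 (m = 102*(-1/185) = -102/185 ≈ -0.55135)
D(Y, v) = 6 - v/Y
Q(T, b) = b + 5*(133/24 - T/24)/T (Q(T, b) = b - (-5/T)*((6 - 1*(61/8 - T/8)/(-3)) - 3) = b - (-5/T)*((6 - 1*(61/8 - T/8)*(-⅓)) - 3) = b - (-5/T)*((6 + (61/24 - T/24)) - 3) = b - (-5/T)*((205/24 - T/24) - 3) = b - (-5/T)*(133/24 - T/24) = b - (-5)*(133/24 - T/24)/T = b + 5*(133/24 - T/24)/T)
Q(m, 157) - 1*48191 = (-5/24 + 157 + 665/(24*(-102/185))) - 1*48191 = (-5/24 + 157 + (665/24)*(-185/102)) - 48191 = (-5/24 + 157 - 123025/2448) - 48191 = 260801/2448 - 48191 = -117710767/2448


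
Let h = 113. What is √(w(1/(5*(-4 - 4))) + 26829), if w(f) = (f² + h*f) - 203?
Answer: 3*√4733009/40 ≈ 163.17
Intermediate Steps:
w(f) = -203 + f² + 113*f (w(f) = (f² + 113*f) - 203 = -203 + f² + 113*f)
√(w(1/(5*(-4 - 4))) + 26829) = √((-203 + (1/(5*(-4 - 4)))² + 113/((5*(-4 - 4)))) + 26829) = √((-203 + (1/(5*(-8)))² + 113/((5*(-8)))) + 26829) = √((-203 + (1/(-40))² + 113/(-40)) + 26829) = √((-203 + (-1/40)² + 113*(-1/40)) + 26829) = √((-203 + 1/1600 - 113/40) + 26829) = √(-329319/1600 + 26829) = √(42597081/1600) = 3*√4733009/40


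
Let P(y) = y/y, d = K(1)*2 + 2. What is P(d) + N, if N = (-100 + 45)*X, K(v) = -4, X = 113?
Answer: -6214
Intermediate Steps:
N = -6215 (N = (-100 + 45)*113 = -55*113 = -6215)
d = -6 (d = -4*2 + 2 = -8 + 2 = -6)
P(y) = 1
P(d) + N = 1 - 6215 = -6214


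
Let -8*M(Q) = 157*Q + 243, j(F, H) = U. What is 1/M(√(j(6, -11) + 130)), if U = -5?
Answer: 486/755519 - 1570*√5/755519 ≈ -0.0040034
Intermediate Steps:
j(F, H) = -5
M(Q) = -243/8 - 157*Q/8 (M(Q) = -(157*Q + 243)/8 = -(243 + 157*Q)/8 = -243/8 - 157*Q/8)
1/M(√(j(6, -11) + 130)) = 1/(-243/8 - 157*√(-5 + 130)/8) = 1/(-243/8 - 785*√5/8)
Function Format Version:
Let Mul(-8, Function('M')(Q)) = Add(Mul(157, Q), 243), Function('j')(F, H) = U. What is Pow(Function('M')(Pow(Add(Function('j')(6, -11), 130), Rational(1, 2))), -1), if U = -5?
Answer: Add(Rational(486, 755519), Mul(Rational(-1570, 755519), Pow(5, Rational(1, 2)))) ≈ -0.0040034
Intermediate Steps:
Function('j')(F, H) = -5
Function('M')(Q) = Add(Rational(-243, 8), Mul(Rational(-157, 8), Q)) (Function('M')(Q) = Mul(Rational(-1, 8), Add(Mul(157, Q), 243)) = Mul(Rational(-1, 8), Add(243, Mul(157, Q))) = Add(Rational(-243, 8), Mul(Rational(-157, 8), Q)))
Pow(Function('M')(Pow(Add(Function('j')(6, -11), 130), Rational(1, 2))), -1) = Pow(Add(Rational(-243, 8), Mul(Rational(-157, 8), Pow(Add(-5, 130), Rational(1, 2)))), -1) = Pow(Add(Rational(-243, 8), Mul(Rational(-157, 8), Pow(125, Rational(1, 2)))), -1) = Pow(Add(Rational(-243, 8), Mul(Rational(-157, 8), Mul(5, Pow(5, Rational(1, 2))))), -1) = Pow(Add(Rational(-243, 8), Mul(Rational(-785, 8), Pow(5, Rational(1, 2)))), -1)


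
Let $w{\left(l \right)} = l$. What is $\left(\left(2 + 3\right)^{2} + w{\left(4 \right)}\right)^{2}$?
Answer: $841$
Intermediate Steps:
$\left(\left(2 + 3\right)^{2} + w{\left(4 \right)}\right)^{2} = \left(\left(2 + 3\right)^{2} + 4\right)^{2} = \left(5^{2} + 4\right)^{2} = \left(25 + 4\right)^{2} = 29^{2} = 841$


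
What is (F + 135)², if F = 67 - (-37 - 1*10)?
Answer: 62001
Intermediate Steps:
F = 114 (F = 67 - (-37 - 10) = 67 - 1*(-47) = 67 + 47 = 114)
(F + 135)² = (114 + 135)² = 249² = 62001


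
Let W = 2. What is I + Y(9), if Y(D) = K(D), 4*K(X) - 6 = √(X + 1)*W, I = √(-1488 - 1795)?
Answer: 3/2 + √10/2 + 7*I*√67 ≈ 3.0811 + 57.297*I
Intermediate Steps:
I = 7*I*√67 (I = √(-3283) = 7*I*√67 ≈ 57.297*I)
K(X) = 3/2 + √(1 + X)/2 (K(X) = 3/2 + (√(X + 1)*2)/4 = 3/2 + (√(1 + X)*2)/4 = 3/2 + (2*√(1 + X))/4 = 3/2 + √(1 + X)/2)
Y(D) = 3/2 + √(1 + D)/2
I + Y(9) = 7*I*√67 + (3/2 + √(1 + 9)/2) = 7*I*√67 + (3/2 + √10/2) = 3/2 + √10/2 + 7*I*√67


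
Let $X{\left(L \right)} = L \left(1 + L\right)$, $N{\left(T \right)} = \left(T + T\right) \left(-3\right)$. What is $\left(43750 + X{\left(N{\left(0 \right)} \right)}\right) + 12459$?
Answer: $56209$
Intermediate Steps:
$N{\left(T \right)} = - 6 T$ ($N{\left(T \right)} = 2 T \left(-3\right) = - 6 T$)
$\left(43750 + X{\left(N{\left(0 \right)} \right)}\right) + 12459 = \left(43750 + \left(-6\right) 0 \left(1 - 0\right)\right) + 12459 = \left(43750 + 0 \left(1 + 0\right)\right) + 12459 = \left(43750 + 0 \cdot 1\right) + 12459 = \left(43750 + 0\right) + 12459 = 43750 + 12459 = 56209$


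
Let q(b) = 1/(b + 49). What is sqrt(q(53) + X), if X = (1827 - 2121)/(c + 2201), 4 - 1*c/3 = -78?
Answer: I*sqrt(6874068354)/249594 ≈ 0.33218*I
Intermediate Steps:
c = 246 (c = 12 - 3*(-78) = 12 + 234 = 246)
X = -294/2447 (X = (1827 - 2121)/(246 + 2201) = -294/2447 ≈ -0.12015)
q(b) = 1/(49 + b)
sqrt(q(53) + X) = sqrt(1/(49 + 53) - 294/2447) = sqrt(1/102 - 294/2447) = sqrt(-27541/249594) = I*sqrt(6874068354)/249594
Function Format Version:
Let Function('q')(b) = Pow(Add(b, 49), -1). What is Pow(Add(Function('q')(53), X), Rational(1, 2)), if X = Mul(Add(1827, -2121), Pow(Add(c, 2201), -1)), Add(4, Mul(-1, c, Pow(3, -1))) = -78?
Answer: Mul(Rational(1, 249594), I, Pow(6874068354, Rational(1, 2))) ≈ Mul(0.33218, I)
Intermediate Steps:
c = 246 (c = Add(12, Mul(-3, -78)) = Add(12, 234) = 246)
X = Rational(-294, 2447) (X = Mul(Add(1827, -2121), Pow(Add(246, 2201), -1)) = Mul(-294, Pow(2447, -1)) = Mul(-294, Rational(1, 2447)) = Rational(-294, 2447) ≈ -0.12015)
Function('q')(b) = Pow(Add(49, b), -1)
Pow(Add(Function('q')(53), X), Rational(1, 2)) = Pow(Add(Pow(Add(49, 53), -1), Rational(-294, 2447)), Rational(1, 2)) = Pow(Add(Pow(102, -1), Rational(-294, 2447)), Rational(1, 2)) = Pow(Add(Rational(1, 102), Rational(-294, 2447)), Rational(1, 2)) = Pow(Rational(-27541, 249594), Rational(1, 2)) = Mul(Rational(1, 249594), I, Pow(6874068354, Rational(1, 2)))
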